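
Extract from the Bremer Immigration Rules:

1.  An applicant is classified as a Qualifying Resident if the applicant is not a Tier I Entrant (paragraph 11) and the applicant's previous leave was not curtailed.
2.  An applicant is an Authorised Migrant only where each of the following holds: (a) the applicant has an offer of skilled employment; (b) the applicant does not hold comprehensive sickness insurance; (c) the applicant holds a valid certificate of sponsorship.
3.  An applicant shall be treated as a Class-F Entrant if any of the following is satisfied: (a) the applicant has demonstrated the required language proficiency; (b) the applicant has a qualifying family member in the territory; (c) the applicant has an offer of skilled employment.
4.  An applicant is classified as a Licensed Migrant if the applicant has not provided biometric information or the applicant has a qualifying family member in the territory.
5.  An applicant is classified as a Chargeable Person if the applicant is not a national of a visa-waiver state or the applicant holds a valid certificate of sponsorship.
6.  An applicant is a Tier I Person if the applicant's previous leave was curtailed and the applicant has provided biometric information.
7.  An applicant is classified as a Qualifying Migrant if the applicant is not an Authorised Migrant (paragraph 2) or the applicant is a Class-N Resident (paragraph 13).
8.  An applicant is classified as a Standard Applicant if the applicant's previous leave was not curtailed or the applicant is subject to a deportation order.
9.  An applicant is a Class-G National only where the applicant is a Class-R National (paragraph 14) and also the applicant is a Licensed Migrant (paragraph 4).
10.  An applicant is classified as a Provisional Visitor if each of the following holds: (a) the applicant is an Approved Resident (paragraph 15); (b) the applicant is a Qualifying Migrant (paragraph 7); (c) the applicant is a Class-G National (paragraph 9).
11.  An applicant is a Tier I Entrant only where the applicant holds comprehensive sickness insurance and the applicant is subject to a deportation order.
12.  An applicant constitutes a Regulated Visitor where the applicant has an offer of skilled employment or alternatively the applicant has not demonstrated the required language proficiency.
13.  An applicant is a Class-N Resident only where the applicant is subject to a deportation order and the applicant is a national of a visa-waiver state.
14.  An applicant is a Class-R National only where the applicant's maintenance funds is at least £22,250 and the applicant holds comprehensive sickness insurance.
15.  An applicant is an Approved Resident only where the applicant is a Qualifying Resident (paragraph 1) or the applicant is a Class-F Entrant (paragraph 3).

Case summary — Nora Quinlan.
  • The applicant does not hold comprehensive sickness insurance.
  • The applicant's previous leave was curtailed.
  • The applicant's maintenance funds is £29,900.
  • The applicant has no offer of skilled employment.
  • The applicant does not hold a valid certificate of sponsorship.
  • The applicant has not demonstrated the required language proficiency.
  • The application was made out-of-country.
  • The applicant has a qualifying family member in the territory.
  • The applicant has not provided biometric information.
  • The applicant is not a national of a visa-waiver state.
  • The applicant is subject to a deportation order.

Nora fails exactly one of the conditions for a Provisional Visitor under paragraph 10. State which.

paragraph 11 — Tier I Entrant: [the applicant holds comprehensive sickness insurance? no] AND [the applicant is subject to a deportation order? yes] → not satisfied.
paragraph 1 — Qualifying Resident: [not a Tier I Entrant (paragraph 11)? yes] AND [the applicant's previous leave was not curtailed? no] → not satisfied.
paragraph 3 — Class-F Entrant: [the applicant has demonstrated the required language proficiency? no] OR [the applicant has a qualifying family member in the territory? yes] OR [the applicant has an offer of skilled employment? no] → satisfied.
paragraph 15 — Approved Resident: [Qualifying Resident (paragraph 1)? no] OR [Class-F Entrant (paragraph 3)? yes] → satisfied.
paragraph 2 — Authorised Migrant: [the applicant has an offer of skilled employment? no] AND [the applicant does not hold comprehensive sickness insurance? yes] AND [the applicant holds a valid certificate of sponsorship? no] → not satisfied.
paragraph 13 — Class-N Resident: [the applicant is subject to a deportation order? yes] AND [the applicant is a national of a visa-waiver state? no] → not satisfied.
paragraph 7 — Qualifying Migrant: [not an Authorised Migrant (paragraph 2)? yes] OR [Class-N Resident (paragraph 13)? no] → satisfied.
paragraph 14 — Class-R National: [applicant's maintenance funds: £29,900 ≥ £22,250? yes] AND [the applicant holds comprehensive sickness insurance? no] → not satisfied.
paragraph 4 — Licensed Migrant: [the applicant has not provided biometric information? yes] OR [the applicant has a qualifying family member in the territory? yes] → satisfied.
paragraph 9 — Class-G National: [Class-R National (paragraph 14)? no] AND [Licensed Migrant (paragraph 4)? yes] → not satisfied.
paragraph 10 — Provisional Visitor: [Approved Resident (paragraph 15)? yes] AND [Qualifying Migrant (paragraph 7)? yes] AND [Class-G National (paragraph 9)? no] → not satisfied.

Class-G National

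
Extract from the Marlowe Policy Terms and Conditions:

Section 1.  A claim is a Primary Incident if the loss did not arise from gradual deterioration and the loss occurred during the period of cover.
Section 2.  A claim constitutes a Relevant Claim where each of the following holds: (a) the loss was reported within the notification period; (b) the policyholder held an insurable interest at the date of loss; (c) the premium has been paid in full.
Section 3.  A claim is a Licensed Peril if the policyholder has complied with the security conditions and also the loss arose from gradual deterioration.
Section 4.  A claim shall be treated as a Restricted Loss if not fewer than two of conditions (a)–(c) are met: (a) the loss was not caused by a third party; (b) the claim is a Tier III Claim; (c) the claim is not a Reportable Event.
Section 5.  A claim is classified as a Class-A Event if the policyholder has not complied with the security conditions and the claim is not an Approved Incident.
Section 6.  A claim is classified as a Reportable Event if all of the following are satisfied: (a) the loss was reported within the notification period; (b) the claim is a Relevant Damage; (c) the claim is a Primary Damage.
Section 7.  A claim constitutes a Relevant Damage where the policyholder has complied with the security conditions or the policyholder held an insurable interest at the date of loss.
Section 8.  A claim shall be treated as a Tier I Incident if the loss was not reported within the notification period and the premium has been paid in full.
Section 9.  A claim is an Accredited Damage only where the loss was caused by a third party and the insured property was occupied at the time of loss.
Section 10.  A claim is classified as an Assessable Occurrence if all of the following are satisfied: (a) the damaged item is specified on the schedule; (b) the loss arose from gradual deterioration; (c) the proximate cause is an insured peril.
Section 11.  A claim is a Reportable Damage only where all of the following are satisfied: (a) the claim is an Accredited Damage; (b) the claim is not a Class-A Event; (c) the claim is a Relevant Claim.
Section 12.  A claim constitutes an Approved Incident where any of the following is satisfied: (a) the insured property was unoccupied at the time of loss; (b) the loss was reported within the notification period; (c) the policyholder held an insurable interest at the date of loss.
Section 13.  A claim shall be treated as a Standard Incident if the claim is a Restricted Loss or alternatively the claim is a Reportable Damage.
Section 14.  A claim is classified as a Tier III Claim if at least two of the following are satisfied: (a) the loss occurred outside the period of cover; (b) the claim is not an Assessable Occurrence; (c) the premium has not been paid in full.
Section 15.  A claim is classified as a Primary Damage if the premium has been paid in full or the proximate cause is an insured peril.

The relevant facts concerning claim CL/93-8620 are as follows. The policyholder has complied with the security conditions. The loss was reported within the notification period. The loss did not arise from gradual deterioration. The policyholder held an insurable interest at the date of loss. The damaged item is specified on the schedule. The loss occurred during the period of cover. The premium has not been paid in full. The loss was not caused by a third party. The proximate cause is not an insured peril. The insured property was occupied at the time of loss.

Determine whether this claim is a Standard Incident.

section 10 — Assessable Occurrence: [the damaged item is specified on the schedule? yes] AND [the loss arose from gradual deterioration? no] AND [the proximate cause is an insured peril? no] → not satisfied.
section 14 — Tier III Claim: the loss occurred outside the period of cover? no; not an Assessable Occurrence (section 10)? yes; the premium has not been paid in full? yes — 2 of 3 hold (need ≥2) → satisfied.
section 7 — Relevant Damage: [the policyholder has complied with the security conditions? yes] OR [the policyholder held an insurable interest at the date of loss? yes] → satisfied.
section 15 — Primary Damage: [the premium has been paid in full? no] OR [the proximate cause is an insured peril? no] → not satisfied.
section 6 — Reportable Event: [the loss was reported within the notification period? yes] AND [Relevant Damage (section 7)? yes] AND [Primary Damage (section 15)? no] → not satisfied.
section 4 — Restricted Loss: the loss was not caused by a third party? yes; Tier III Claim (section 14)? yes; not a Reportable Event (section 6)? yes — 3 of 3 hold (need ≥2) → satisfied.
section 9 — Accredited Damage: [the loss was caused by a third party? no] AND [the insured property was occupied at the time of loss? yes] → not satisfied.
section 12 — Approved Incident: [the insured property was unoccupied at the time of loss? no] OR [the loss was reported within the notification period? yes] OR [the policyholder held an insurable interest at the date of loss? yes] → satisfied.
section 5 — Class-A Event: [the policyholder has not complied with the security conditions? no] AND [not an Approved Incident (section 12)? no] → not satisfied.
section 2 — Relevant Claim: [the loss was reported within the notification period? yes] AND [the policyholder held an insurable interest at the date of loss? yes] AND [the premium has been paid in full? no] → not satisfied.
section 11 — Reportable Damage: [Accredited Damage (section 9)? no] AND [not a Class-A Event (section 5)? yes] AND [Relevant Claim (section 2)? no] → not satisfied.
section 13 — Standard Incident: [Restricted Loss (section 4)? yes] OR [Reportable Damage (section 11)? no] → satisfied.

Yes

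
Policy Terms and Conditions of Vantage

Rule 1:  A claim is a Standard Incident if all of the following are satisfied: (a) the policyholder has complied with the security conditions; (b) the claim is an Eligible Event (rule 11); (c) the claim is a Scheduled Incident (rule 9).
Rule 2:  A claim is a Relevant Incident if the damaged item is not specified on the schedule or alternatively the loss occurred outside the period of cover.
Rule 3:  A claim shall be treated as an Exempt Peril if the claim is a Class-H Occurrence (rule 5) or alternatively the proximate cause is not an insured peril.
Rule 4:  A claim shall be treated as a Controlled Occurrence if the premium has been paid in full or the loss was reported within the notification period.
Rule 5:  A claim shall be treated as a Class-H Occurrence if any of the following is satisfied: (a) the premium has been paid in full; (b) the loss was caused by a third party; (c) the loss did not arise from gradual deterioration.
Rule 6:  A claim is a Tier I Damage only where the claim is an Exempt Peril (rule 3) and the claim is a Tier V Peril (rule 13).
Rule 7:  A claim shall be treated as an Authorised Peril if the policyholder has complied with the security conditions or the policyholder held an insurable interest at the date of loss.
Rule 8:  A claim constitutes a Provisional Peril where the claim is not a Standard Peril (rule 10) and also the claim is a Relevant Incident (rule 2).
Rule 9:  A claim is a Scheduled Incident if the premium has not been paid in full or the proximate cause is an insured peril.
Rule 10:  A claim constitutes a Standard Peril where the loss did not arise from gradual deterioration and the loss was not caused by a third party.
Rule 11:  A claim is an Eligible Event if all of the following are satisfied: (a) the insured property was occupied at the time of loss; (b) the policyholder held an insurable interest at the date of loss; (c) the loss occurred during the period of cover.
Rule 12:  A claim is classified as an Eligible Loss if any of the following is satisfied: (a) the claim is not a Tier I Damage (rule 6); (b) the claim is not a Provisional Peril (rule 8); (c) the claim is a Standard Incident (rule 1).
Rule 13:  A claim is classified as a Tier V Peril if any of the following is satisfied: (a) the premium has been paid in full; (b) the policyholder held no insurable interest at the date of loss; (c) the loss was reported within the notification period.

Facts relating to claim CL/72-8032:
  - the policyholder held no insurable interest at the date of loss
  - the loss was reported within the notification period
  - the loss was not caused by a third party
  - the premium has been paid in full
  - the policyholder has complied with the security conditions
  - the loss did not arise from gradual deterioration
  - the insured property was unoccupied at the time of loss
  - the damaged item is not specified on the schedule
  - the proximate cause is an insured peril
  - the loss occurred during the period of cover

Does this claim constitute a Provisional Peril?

No

rule 10 — Standard Peril: [the loss did not arise from gradual deterioration? yes] AND [the loss was not caused by a third party? yes] → satisfied.
rule 2 — Relevant Incident: [the damaged item is not specified on the schedule? yes] OR [the loss occurred outside the period of cover? no] → satisfied.
rule 8 — Provisional Peril: [not a Standard Peril (rule 10)? no] AND [Relevant Incident (rule 2)? yes] → not satisfied.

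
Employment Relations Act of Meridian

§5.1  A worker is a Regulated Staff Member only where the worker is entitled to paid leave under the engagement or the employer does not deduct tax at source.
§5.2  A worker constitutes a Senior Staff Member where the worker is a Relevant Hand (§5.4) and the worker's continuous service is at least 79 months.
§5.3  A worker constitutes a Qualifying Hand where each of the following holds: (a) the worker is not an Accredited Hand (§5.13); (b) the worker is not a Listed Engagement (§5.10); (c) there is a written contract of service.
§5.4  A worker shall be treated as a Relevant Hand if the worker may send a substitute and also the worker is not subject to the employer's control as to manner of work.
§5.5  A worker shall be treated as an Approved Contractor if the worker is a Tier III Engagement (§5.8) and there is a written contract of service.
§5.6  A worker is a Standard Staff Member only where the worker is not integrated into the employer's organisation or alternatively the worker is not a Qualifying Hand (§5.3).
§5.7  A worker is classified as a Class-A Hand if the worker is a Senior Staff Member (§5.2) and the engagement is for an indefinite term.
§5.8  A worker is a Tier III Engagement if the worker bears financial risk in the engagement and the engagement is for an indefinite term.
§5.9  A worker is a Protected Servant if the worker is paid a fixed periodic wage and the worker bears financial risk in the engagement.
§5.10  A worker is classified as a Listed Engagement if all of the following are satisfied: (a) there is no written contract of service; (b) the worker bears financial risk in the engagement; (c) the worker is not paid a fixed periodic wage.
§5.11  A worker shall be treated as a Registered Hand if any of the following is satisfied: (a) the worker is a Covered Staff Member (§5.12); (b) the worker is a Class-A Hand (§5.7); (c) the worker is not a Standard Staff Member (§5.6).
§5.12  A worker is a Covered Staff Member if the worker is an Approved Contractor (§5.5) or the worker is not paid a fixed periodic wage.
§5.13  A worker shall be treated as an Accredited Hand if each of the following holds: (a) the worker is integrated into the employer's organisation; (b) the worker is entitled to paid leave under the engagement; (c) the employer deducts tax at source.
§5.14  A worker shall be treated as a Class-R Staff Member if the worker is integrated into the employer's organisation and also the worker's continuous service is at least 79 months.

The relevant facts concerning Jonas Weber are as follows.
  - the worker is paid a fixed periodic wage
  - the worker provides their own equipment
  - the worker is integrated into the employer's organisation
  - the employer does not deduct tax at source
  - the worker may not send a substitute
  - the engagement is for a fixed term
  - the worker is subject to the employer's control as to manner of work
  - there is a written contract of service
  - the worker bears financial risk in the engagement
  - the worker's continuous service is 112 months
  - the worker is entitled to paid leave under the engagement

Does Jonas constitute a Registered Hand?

Yes

§5.8 — Tier III Engagement: [the worker bears financial risk in the engagement? yes] AND [the engagement is for an indefinite term? no] → not satisfied.
§5.5 — Approved Contractor: [Tier III Engagement (§5.8)? no] AND [there is a written contract of service? yes] → not satisfied.
§5.12 — Covered Staff Member: [Approved Contractor (§5.5)? no] OR [the worker is not paid a fixed periodic wage? no] → not satisfied.
§5.4 — Relevant Hand: [the worker may send a substitute? no] AND [the worker is not subject to the employer's control as to manner of work? no] → not satisfied.
§5.2 — Senior Staff Member: [Relevant Hand (§5.4)? no] AND [worker's continuous service: 112 months ≥ 79 months? yes] → not satisfied.
§5.7 — Class-A Hand: [Senior Staff Member (§5.2)? no] AND [the engagement is for an indefinite term? no] → not satisfied.
§5.13 — Accredited Hand: [the worker is integrated into the employer's organisation? yes] AND [the worker is entitled to paid leave under the engagement? yes] AND [the employer deducts tax at source? no] → not satisfied.
§5.10 — Listed Engagement: [there is no written contract of service? no] AND [the worker bears financial risk in the engagement? yes] AND [the worker is not paid a fixed periodic wage? no] → not satisfied.
§5.3 — Qualifying Hand: [not an Accredited Hand (§5.13)? yes] AND [not a Listed Engagement (§5.10)? yes] AND [there is a written contract of service? yes] → satisfied.
§5.6 — Standard Staff Member: [the worker is not integrated into the employer's organisation? no] OR [not a Qualifying Hand (§5.3)? no] → not satisfied.
§5.11 — Registered Hand: [Covered Staff Member (§5.12)? no] OR [Class-A Hand (§5.7)? no] OR [not a Standard Staff Member (§5.6)? yes] → satisfied.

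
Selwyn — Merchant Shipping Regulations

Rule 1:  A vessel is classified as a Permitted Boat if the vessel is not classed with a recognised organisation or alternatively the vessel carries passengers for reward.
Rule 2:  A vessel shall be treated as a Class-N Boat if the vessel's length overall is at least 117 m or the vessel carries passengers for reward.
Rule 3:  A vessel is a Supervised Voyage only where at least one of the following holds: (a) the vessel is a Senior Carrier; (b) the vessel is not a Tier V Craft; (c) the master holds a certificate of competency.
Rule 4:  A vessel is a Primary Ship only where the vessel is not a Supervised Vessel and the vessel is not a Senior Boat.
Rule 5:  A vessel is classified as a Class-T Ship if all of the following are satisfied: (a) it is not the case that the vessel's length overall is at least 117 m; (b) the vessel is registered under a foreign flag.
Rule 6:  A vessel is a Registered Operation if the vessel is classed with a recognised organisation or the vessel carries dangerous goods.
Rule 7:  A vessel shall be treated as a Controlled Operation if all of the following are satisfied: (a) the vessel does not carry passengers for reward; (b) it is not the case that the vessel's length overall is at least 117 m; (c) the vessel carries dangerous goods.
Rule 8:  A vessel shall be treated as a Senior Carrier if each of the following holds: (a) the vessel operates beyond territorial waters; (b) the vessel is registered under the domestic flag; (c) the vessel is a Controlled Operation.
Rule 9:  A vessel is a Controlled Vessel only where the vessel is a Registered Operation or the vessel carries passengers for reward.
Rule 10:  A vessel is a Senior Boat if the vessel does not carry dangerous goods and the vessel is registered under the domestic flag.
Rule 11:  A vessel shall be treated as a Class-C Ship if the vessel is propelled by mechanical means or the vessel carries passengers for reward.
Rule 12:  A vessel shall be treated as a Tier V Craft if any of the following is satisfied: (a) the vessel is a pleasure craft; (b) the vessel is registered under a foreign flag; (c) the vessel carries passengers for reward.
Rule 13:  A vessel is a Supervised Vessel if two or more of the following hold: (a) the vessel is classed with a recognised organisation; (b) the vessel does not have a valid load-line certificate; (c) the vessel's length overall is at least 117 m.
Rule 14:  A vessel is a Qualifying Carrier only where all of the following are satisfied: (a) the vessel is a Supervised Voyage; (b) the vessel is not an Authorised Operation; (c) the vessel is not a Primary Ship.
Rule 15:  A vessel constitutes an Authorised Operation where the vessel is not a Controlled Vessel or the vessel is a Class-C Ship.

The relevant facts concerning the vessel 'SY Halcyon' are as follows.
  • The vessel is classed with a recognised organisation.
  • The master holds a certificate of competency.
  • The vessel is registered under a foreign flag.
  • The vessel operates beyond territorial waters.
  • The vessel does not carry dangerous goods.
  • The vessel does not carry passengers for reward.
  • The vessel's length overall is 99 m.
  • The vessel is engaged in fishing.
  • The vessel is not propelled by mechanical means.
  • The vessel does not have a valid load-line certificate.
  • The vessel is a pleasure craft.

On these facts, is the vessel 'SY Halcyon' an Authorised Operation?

rule 6 — Registered Operation: [the vessel is classed with a recognised organisation? yes] OR [the vessel carries dangerous goods? no] → satisfied.
rule 9 — Controlled Vessel: [Registered Operation (rule 6)? yes] OR [the vessel carries passengers for reward? no] → satisfied.
rule 11 — Class-C Ship: [the vessel is propelled by mechanical means? no] OR [the vessel carries passengers for reward? no] → not satisfied.
rule 15 — Authorised Operation: [not a Controlled Vessel (rule 9)? no] OR [Class-C Ship (rule 11)? no] → not satisfied.

No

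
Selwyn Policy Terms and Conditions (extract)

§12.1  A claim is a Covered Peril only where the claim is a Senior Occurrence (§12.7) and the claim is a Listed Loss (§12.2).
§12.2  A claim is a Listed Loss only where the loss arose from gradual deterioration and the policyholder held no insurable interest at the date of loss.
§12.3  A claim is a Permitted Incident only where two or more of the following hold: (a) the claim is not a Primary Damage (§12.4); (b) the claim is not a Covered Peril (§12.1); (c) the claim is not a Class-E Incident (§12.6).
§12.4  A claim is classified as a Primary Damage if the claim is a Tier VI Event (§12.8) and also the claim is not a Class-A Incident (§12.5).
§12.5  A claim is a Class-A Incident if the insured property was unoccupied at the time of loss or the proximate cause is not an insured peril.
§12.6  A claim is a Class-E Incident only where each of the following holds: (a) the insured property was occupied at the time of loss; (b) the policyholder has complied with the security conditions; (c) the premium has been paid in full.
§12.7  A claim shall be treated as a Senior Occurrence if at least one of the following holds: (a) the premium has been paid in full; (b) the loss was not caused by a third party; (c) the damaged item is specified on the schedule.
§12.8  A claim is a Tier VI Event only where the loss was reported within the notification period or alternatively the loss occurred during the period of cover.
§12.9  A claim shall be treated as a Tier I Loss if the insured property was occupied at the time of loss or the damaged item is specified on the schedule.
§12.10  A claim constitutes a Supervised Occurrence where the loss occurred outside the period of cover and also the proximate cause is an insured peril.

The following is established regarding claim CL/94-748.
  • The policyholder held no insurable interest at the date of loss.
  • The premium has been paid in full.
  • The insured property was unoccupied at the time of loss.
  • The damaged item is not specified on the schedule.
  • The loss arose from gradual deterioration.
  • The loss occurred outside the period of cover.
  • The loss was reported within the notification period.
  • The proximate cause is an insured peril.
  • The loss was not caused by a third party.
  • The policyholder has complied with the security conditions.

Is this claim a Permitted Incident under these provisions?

§12.8 — Tier VI Event: [the loss was reported within the notification period? yes] OR [the loss occurred during the period of cover? no] → satisfied.
§12.5 — Class-A Incident: [the insured property was unoccupied at the time of loss? yes] OR [the proximate cause is not an insured peril? no] → satisfied.
§12.4 — Primary Damage: [Tier VI Event (§12.8)? yes] AND [not a Class-A Incident (§12.5)? no] → not satisfied.
§12.7 — Senior Occurrence: [the premium has been paid in full? yes] OR [the loss was not caused by a third party? yes] OR [the damaged item is specified on the schedule? no] → satisfied.
§12.2 — Listed Loss: [the loss arose from gradual deterioration? yes] AND [the policyholder held no insurable interest at the date of loss? yes] → satisfied.
§12.1 — Covered Peril: [Senior Occurrence (§12.7)? yes] AND [Listed Loss (§12.2)? yes] → satisfied.
§12.6 — Class-E Incident: [the insured property was occupied at the time of loss? no] AND [the policyholder has complied with the security conditions? yes] AND [the premium has been paid in full? yes] → not satisfied.
§12.3 — Permitted Incident: not a Primary Damage (§12.4)? yes; not a Covered Peril (§12.1)? no; not a Class-E Incident (§12.6)? yes — 2 of 3 hold (need ≥2) → satisfied.

Yes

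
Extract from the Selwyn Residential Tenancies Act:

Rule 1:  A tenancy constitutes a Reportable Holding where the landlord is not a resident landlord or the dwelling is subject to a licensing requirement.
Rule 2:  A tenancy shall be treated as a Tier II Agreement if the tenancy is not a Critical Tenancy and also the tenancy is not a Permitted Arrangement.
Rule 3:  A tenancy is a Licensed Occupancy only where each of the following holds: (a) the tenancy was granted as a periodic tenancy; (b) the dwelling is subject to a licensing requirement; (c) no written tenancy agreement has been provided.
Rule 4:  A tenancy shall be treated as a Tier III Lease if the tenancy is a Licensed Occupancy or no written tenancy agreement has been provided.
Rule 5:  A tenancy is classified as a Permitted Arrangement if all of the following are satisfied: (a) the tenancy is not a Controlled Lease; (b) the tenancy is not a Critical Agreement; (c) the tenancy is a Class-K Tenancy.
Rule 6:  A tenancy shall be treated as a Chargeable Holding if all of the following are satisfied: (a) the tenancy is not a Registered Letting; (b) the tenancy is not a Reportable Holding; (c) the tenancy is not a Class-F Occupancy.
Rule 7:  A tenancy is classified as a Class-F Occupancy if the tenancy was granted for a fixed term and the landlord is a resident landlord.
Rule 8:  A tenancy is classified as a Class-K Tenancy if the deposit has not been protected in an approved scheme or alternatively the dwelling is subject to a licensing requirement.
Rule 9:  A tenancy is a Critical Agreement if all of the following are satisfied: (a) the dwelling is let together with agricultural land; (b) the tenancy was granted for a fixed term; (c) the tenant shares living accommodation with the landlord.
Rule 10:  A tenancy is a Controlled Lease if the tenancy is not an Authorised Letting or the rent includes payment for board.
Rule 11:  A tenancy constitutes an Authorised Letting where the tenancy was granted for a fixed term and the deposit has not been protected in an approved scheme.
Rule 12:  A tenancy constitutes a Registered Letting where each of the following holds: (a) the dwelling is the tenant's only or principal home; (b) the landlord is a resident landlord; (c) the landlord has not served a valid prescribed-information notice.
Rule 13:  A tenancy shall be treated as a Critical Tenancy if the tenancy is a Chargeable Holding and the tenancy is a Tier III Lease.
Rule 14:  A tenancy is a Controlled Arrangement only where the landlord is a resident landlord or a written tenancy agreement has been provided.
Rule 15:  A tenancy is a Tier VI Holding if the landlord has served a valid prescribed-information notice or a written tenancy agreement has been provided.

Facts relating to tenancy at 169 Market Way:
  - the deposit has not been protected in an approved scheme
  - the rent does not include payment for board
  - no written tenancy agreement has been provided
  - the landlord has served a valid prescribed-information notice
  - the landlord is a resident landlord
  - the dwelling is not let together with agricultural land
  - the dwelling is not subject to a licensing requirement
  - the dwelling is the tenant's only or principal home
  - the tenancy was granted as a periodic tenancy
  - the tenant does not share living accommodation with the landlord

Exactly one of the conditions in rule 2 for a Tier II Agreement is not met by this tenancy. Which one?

Under rule 12: the dwelling is the tenant's only or principal home? yes; and the landlord is a resident landlord? yes; and the landlord has not served a valid prescribed-information notice? no. So the tenancy is not a Registered Letting.
Under rule 1: the landlord is not a resident landlord? no; or the dwelling is subject to a licensing requirement? no. So the tenancy is not a Reportable Holding.
Under rule 7: the tenancy was granted for a fixed term? no; and the landlord is a resident landlord? yes. So the tenancy is not a Class-F Occupancy.
Under rule 6: not a Registered Letting (rule 12)? yes; and not a Reportable Holding (rule 1)? yes; and not a Class-F Occupancy (rule 7)? yes. So the tenancy is a Chargeable Holding.
Under rule 3: the tenancy was granted as a periodic tenancy? yes; and the dwelling is subject to a licensing requirement? no; and no written tenancy agreement has been provided? yes. So the tenancy is not a Licensed Occupancy.
Under rule 4: Licensed Occupancy (rule 3)? no; or no written tenancy agreement has been provided? yes. So the tenancy is a Tier III Lease.
Under rule 13: Chargeable Holding (rule 6)? yes; and Tier III Lease (rule 4)? yes. So the tenancy is a Critical Tenancy.
Under rule 11: the tenancy was granted for a fixed term? no; and the deposit has not been protected in an approved scheme? yes. So the tenancy is not an Authorised Letting.
Under rule 10: not an Authorised Letting (rule 11)? yes; or the rent includes payment for board? no. So the tenancy is a Controlled Lease.
Under rule 9: the dwelling is let together with agricultural land? no; and the tenancy was granted for a fixed term? no; and the tenant shares living accommodation with the landlord? no. So the tenancy is not a Critical Agreement.
Under rule 8: the deposit has not been protected in an approved scheme? yes; or the dwelling is subject to a licensing requirement? no. So the tenancy is a Class-K Tenancy.
Under rule 5: not a Controlled Lease (rule 10)? no; and not a Critical Agreement (rule 9)? yes; and Class-K Tenancy (rule 8)? yes. So the tenancy is not a Permitted Arrangement.
Under rule 2: not a Critical Tenancy (rule 13)? no; and not a Permitted Arrangement (rule 5)? yes. So the tenancy is not a Tier II Agreement.

Critical Tenancy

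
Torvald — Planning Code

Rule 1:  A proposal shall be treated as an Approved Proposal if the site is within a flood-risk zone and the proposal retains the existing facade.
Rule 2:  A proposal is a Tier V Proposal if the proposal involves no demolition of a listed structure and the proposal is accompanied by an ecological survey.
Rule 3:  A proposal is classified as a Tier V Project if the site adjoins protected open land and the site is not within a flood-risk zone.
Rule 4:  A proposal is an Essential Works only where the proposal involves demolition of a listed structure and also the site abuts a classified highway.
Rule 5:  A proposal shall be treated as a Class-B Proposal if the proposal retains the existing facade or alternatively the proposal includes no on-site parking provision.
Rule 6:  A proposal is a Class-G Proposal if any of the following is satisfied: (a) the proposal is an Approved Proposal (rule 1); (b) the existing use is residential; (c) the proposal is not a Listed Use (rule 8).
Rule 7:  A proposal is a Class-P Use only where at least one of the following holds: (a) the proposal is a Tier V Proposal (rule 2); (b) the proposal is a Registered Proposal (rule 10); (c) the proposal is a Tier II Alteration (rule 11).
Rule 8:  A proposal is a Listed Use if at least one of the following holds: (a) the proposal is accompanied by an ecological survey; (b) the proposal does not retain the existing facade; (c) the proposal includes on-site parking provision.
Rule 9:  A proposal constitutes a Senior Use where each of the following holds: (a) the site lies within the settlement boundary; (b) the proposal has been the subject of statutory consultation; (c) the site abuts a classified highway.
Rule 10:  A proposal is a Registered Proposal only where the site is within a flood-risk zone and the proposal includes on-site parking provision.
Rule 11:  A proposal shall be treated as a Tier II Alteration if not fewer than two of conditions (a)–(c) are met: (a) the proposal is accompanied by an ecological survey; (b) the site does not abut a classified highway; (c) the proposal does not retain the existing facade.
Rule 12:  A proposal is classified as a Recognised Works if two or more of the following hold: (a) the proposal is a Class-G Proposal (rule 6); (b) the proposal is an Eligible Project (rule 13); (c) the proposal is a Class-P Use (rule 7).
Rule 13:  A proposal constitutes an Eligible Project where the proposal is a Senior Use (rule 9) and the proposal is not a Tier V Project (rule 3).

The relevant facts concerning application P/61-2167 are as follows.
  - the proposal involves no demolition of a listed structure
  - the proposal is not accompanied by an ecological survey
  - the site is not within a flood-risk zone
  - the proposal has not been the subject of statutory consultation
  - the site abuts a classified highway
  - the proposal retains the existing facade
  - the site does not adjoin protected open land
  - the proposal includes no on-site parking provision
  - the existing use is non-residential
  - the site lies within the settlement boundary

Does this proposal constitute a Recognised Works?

rule 1 — Approved Proposal: [the site is within a flood-risk zone? no] AND [the proposal retains the existing facade? yes] → not satisfied.
rule 8 — Listed Use: [the proposal is accompanied by an ecological survey? no] OR [the proposal does not retain the existing facade? no] OR [the proposal includes on-site parking provision? no] → not satisfied.
rule 6 — Class-G Proposal: [Approved Proposal (rule 1)? no] OR [the existing use is residential? no] OR [not a Listed Use (rule 8)? yes] → satisfied.
rule 9 — Senior Use: [the site lies within the settlement boundary? yes] AND [the proposal has been the subject of statutory consultation? no] AND [the site abuts a classified highway? yes] → not satisfied.
rule 3 — Tier V Project: [the site adjoins protected open land? no] AND [the site is not within a flood-risk zone? yes] → not satisfied.
rule 13 — Eligible Project: [Senior Use (rule 9)? no] AND [not a Tier V Project (rule 3)? yes] → not satisfied.
rule 2 — Tier V Proposal: [the proposal involves no demolition of a listed structure? yes] AND [the proposal is accompanied by an ecological survey? no] → not satisfied.
rule 10 — Registered Proposal: [the site is within a flood-risk zone? no] AND [the proposal includes on-site parking provision? no] → not satisfied.
rule 11 — Tier II Alteration: the proposal is accompanied by an ecological survey? no; the site does not abut a classified highway? no; the proposal does not retain the existing facade? no — 0 of 3 hold (need ≥2) → not satisfied.
rule 7 — Class-P Use: [Tier V Proposal (rule 2)? no] OR [Registered Proposal (rule 10)? no] OR [Tier II Alteration (rule 11)? no] → not satisfied.
rule 12 — Recognised Works: Class-G Proposal (rule 6)? yes; Eligible Project (rule 13)? no; Class-P Use (rule 7)? no — 1 of 3 hold (need ≥2) → not satisfied.

No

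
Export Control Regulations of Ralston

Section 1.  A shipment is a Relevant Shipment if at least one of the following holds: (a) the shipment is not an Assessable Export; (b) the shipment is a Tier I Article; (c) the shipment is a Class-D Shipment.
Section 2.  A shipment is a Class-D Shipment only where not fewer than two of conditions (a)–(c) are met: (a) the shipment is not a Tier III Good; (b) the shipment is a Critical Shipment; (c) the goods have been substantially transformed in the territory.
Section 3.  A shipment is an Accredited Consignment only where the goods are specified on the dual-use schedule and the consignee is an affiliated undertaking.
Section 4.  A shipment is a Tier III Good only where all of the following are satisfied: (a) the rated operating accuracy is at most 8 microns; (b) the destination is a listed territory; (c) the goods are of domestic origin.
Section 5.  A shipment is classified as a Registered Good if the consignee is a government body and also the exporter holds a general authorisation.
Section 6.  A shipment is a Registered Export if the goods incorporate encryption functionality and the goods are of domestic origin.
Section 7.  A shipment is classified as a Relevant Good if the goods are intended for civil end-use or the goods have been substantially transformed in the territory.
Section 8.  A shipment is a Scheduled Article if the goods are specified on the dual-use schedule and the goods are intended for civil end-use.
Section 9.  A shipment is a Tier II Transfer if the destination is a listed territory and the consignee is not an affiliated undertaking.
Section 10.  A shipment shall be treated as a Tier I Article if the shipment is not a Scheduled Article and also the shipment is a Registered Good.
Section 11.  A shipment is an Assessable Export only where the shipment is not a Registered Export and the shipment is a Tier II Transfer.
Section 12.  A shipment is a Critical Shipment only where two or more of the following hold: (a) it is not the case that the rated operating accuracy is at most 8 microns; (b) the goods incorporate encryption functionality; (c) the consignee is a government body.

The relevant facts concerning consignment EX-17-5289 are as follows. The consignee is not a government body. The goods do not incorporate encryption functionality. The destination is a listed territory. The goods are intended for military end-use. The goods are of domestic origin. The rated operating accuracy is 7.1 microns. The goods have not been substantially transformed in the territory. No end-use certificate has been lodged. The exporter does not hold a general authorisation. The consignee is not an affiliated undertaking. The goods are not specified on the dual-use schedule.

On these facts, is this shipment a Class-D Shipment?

No

section 4 — Tier III Good: [rated operating accuracy: 7.1 microns ≤ 8 microns? yes] AND [the destination is a listed territory? yes] AND [the goods are of domestic origin? yes] → satisfied.
section 12 — Critical Shipment: rated operating accuracy: 7.1 microns ≤ 8 microns? yes, so negated condition no; the goods incorporate encryption functionality? no; the consignee is a government body? no — 0 of 3 hold (need ≥2) → not satisfied.
section 2 — Class-D Shipment: not a Tier III Good (section 4)? no; Critical Shipment (section 12)? no; the goods have been substantially transformed in the territory? no — 0 of 3 hold (need ≥2) → not satisfied.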